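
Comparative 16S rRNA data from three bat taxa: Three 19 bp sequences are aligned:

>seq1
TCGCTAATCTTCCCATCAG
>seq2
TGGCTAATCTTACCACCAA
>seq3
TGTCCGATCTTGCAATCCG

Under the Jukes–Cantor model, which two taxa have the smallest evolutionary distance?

seq1 and seq2

seq1–seq2: 4/19 differ, p = 0.211, d = 0.247.
seq1–seq3: 7/19 differ, p = 0.368, d = 0.507.
seq2–seq3: 8/19 differ, p = 0.421, d = 0.618.
The smallest distance is between seq1 and seq2.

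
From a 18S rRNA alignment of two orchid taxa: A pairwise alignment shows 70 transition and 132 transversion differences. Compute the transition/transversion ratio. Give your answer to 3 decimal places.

R = 70/132 = 0.530303… ≈ 0.530 (to 3 d.p.).

0.530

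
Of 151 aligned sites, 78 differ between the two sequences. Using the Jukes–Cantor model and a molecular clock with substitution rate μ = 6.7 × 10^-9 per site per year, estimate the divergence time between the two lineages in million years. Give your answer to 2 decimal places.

65.32

p = 78/151 ≈ 0.516556.
d = −(3/4) ln(1 − 4p/3) = −0.75 ln(1 − 0.688741) = −0.75 ln(0.311259)
  = −0.75 × (-1.167130) = 0.875348 substitutions/site.
Under a molecular clock d = 2μt, so t = d/(2μ) = 0.875348 / (2 × 6.7 × 10^-9) = 65.32 million years.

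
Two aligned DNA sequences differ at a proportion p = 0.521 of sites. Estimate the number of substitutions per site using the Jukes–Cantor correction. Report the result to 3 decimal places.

0.890

d = −(3/4) ln(1 − 4p/3) = −0.75 ln(1 − 0.694667) = −0.75 ln(0.305333)
  = −0.75 × (-1.186352) = 0.889764 substitutions/site.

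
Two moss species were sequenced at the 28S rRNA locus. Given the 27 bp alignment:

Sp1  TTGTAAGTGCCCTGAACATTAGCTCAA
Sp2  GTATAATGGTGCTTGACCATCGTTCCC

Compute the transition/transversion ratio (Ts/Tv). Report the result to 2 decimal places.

0.40

Transitions are A↔G and C↔T; transversions are all other mismatches.
Transitions: 4. Transversions: 10.
R = 4/10 = 0.40.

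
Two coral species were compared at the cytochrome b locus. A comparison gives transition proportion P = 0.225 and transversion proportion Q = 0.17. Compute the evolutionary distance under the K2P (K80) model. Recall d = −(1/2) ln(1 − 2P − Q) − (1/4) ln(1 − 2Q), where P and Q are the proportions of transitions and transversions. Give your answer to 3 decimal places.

0.588

Under the Kimura two-parameter model, d = −½ ln(1 − 2P − Q) − ¼ ln(1 − 2Q).
1 − 2P − Q = 0.38, giving −½ ln(0.38) = 0.483792.
1 − 2Q = 0.66, giving −¼ ln(0.66) = 0.103879.
d = 0.483792 + 0.103879 = 0.587671.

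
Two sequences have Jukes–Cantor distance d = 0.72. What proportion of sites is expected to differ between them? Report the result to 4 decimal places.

p = (3/4)(1 − e^(−4d/3)) = 0.75 × (1 − e^(-0.96)) = 0.75 × (1 − 0.382893) = 0.462830.

0.4628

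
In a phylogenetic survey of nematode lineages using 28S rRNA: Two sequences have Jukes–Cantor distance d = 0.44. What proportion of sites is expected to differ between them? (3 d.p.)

0.333

p = (3/4)(1 − e^(−4d/3)) = 0.75 × (1 − e^(-0.586667)) = 0.75 × (1 − 0.556178) = 0.332867.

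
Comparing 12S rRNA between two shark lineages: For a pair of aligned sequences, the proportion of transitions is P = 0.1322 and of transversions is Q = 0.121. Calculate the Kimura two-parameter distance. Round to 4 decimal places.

0.3127

Under the Kimura two-parameter model, d = −½ ln(1 − 2P − Q) − ¼ ln(1 − 2Q).
1 − 2P − Q = 0.6146, giving −½ ln(0.6146) = 0.243392.
1 − 2Q = 0.758, giving −¼ ln(0.758) = 0.069268.
d = 0.243392 + 0.069268 = 0.312660.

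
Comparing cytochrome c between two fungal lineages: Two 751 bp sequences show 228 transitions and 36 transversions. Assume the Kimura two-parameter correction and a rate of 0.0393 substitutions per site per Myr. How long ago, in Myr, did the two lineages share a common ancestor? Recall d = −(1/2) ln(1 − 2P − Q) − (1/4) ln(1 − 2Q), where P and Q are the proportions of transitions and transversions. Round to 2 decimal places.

P = 228/751 ≈ 0.303595 and Q = 36/751 ≈ 0.047936.
Under the Kimura two-parameter model, d = −½ ln(1 − 2P − Q) − ¼ ln(1 − 2Q).
1 − 2P − Q = 0.344874, giving −½ ln(0.344874) = 0.532288.
1 − 2Q = 0.904128, giving −¼ ln(0.904128) = 0.025196.
d = 0.532288 + 0.025196 = 0.557484.
Under a molecular clock d = 2μt, so t = d/(2μ) = 0.557484 / (2 × 0.0393) = 7.09 Myr.

7.09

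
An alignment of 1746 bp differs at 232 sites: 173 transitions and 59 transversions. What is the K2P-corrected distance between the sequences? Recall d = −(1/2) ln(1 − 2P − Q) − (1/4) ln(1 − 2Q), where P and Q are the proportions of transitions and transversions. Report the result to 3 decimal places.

0.149

P = 173/1746 ≈ 0.099084 and Q = 59/1746 ≈ 0.033792.
Under the Kimura two-parameter model, d = −½ ln(1 − 2P − Q) − ¼ ln(1 − 2Q).
1 − 2P − Q = 0.76804, giving −½ ln(0.76804) = 0.131957.
1 − 2Q = 0.932416, giving −¼ ln(0.932416) = 0.017494.
d = 0.131957 + 0.017494 = 0.149451.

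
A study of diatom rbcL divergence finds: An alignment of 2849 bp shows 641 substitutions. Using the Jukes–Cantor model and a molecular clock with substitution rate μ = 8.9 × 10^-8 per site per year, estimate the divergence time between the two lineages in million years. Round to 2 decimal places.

p = 641/2849 ≈ 0.224991.
d = −(3/4) ln(1 − 4p/3) = −0.75 ln(1 − 0.299988) = −0.75 ln(0.700012)
  = −0.75 × (-0.356658) = 0.267494 substitutions/site.
Under a molecular clock d = 2μt, so t = d/(2μ) = 0.267494 / (2 × 8.9 × 10^-8) = 1.50 million years.

1.50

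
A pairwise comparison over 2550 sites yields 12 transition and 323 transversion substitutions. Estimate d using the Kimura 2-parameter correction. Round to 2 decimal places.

P = 12/2550 ≈ 0.004706 and Q = 323/2550 ≈ 0.126667.
Under the Kimura two-parameter model, d = −½ ln(1 − 2P − Q) − ¼ ln(1 − 2Q).
1 − 2P − Q = 0.863921, giving −½ ln(0.863921) = 0.073137.
1 − 2Q = 0.746666, giving −¼ ln(0.746666) = 0.073034.
d = 0.073137 + 0.073034 = 0.146171.

0.15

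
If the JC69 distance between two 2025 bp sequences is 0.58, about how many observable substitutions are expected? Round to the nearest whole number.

Invert JC69: p = (3/4)(1 − e^(−4d/3)) = 0.75 × (1 − e^(-0.773333)) = 0.75 × (1 − 0.461472) = 0.403896.
Expected differing sites = pL ≈ 0.403896 × 2025 = 817.8894 ≈ 818.

818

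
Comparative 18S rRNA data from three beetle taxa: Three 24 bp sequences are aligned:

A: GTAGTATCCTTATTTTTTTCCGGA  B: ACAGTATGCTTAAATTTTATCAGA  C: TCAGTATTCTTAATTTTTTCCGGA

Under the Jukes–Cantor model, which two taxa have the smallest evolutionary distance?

A and C

A–B: 8/24 differ, p = 0.333, d = 0.441.
A–C: 4/24 differ, p = 0.167, d = 0.188.
B–C: 6/24 differ, p = 0.250, d = 0.304.
The smallest distance is between A and C.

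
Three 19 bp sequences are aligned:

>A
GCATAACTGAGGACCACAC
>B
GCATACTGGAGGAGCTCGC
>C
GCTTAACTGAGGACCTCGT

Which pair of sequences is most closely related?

A and C

A–B: 6/19 differ, p = 0.316, d = 0.410.
A–C: 4/19 differ, p = 0.211, d = 0.247.
B–C: 6/19 differ, p = 0.316, d = 0.410.
The smallest distance is between A and C.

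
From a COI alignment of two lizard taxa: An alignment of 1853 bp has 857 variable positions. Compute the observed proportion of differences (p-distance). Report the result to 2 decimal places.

p = 857/1853 = 0.462493… ≈ 0.46 (to 2 d.p.).

0.46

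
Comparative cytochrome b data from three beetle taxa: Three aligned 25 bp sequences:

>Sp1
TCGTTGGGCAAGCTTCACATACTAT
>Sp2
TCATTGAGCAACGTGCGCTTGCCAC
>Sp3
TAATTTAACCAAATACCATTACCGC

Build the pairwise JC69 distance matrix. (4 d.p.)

d(Sp1,Sp2) = 0.5716, d(Sp1,Sp3) = 1.2071, d(Sp2,Sp3) = 0.6626

Sp1–Sp2: 10/25 sites differ → p = 0.4, d = −0.75 ln(1 − 0.533333) = 0.571605 ≈ 0.5716.
Sp1–Sp3: 15/25 sites differ → p = 0.6, d = −0.75 ln(1 − 0.8) = 1.207078 ≈ 1.2071.
Sp2–Sp3: 11/25 sites differ → p = 0.44, d = −0.75 ln(1 − 0.586667) = 0.662626 ≈ 0.6626.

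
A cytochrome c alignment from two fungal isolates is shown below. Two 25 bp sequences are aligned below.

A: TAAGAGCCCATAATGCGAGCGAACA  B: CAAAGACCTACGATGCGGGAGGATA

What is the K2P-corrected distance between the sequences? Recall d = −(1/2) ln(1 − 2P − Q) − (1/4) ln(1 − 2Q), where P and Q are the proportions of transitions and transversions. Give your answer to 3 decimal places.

Of 25 sites, 10 differences are transitions and 1 are transversions, so P = 10/25 = 0.4 and Q = 1/25 = 0.04.
Under the Kimura two-parameter model, d = −½ ln(1 − 2P − Q) − ¼ ln(1 − 2Q).
1 − 2P − Q = 0.16, giving −½ ln(0.16) = 0.916291.
1 − 2Q = 0.92, giving −¼ ln(0.92) = 0.020845.
d = 0.916291 + 0.020845 = 0.937136.

0.937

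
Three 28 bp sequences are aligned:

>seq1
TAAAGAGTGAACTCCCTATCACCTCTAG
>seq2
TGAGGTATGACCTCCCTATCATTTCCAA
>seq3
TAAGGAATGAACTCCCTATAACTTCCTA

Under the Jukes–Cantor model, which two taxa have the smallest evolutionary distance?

seq1–seq2: 9/28 differ, p = 0.321, d = 0.420.
seq1–seq3: 7/28 differ, p = 0.250, d = 0.304.
seq2–seq3: 6/28 differ, p = 0.214, d = 0.252.
The smallest distance is between seq2 and seq3.

seq2 and seq3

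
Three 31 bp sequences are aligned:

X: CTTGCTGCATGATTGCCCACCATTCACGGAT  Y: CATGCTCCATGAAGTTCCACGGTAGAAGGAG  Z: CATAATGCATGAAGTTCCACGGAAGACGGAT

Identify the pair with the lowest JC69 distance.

X–Y: 12/31 differ, p = 0.387, d = 0.544.
X–Z: 12/31 differ, p = 0.387, d = 0.544.
Y–Z: 6/31 differ, p = 0.194, d = 0.224.
The smallest distance is between Y and Z.

Y and Z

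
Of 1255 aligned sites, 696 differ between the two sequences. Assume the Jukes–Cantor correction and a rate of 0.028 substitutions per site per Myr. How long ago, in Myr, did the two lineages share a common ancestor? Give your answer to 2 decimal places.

p = 696/1255 ≈ 0.554582.
d = −(3/4) ln(1 − 4p/3) = −0.75 ln(1 − 0.739443) = −0.75 ln(0.260557)
  = −0.75 × (-1.344934) = 1.008701 substitutions/site.
Under a molecular clock d = 2μt, so t = d/(2μ) = 1.008701 / (2 × 0.028) = 18.01 Myr.

18.01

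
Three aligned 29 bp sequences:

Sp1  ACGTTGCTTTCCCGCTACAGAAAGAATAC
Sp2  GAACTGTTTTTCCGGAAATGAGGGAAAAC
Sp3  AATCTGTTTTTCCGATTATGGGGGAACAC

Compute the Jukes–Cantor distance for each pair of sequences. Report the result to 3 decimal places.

d(Sp1,Sp2) = 0.683, d(Sp1,Sp3) = 0.683, d(Sp2,Sp3) = 0.291

Sp1–Sp2: 13/29 sites differ → p ≈ 0.448276, d = −0.75 ln(1 − 0.597701) = 0.682920 ≈ 0.683.
Sp1–Sp3: 13/29 sites differ → p ≈ 0.448276, d = −0.75 ln(1 − 0.597701) = 0.682920 ≈ 0.683.
Sp2–Sp3: 7/29 sites differ → p ≈ 0.241379, d = −0.75 ln(1 − 0.321839) = 0.291278 ≈ 0.291.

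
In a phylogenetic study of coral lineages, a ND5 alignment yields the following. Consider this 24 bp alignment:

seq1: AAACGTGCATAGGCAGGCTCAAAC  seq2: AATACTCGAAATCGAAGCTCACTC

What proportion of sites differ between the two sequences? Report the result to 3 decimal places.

0.500

The sequences differ at 12 of 24 positions.
p = 12/24 = 0.500.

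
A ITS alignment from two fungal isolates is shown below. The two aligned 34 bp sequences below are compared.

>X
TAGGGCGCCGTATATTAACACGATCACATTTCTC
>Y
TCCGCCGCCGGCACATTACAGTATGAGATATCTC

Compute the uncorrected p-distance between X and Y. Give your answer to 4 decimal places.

The sequences differ at 14 of 34 positions.
p = 14/34 = 0.411764… ≈ 0.4118 (to 4 d.p.).

0.4118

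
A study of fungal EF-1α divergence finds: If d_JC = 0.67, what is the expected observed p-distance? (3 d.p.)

p = (3/4)(1 − e^(−4d/3)) = 0.75 × (1 − e^(-0.893333)) = 0.75 × (1 − 0.409289) = 0.443033.

0.443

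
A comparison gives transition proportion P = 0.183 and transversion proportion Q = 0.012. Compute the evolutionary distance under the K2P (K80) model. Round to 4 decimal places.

0.2435

Under the Kimura two-parameter model, d = −½ ln(1 − 2P − Q) − ¼ ln(1 − 2Q).
1 − 2P − Q = 0.622, giving −½ ln(0.622) = 0.237408.
1 − 2Q = 0.976, giving −¼ ln(0.976) = 0.006073.
d = 0.237408 + 0.006073 = 0.243481.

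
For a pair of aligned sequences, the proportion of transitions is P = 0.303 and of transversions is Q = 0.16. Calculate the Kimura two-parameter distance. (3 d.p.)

Under the Kimura two-parameter model, d = −½ ln(1 − 2P − Q) − ¼ ln(1 − 2Q).
1 − 2P − Q = 0.234, giving −½ ln(0.234) = 0.726217.
1 − 2Q = 0.68, giving −¼ ln(0.68) = 0.096416.
d = 0.726217 + 0.096416 = 0.822633.

0.823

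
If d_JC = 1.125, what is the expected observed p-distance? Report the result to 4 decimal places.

0.5827

p = (3/4)(1 − e^(−4d/3)) = 0.75 × (1 − e^(-1.5)) = 0.75 × (1 − 0.223130) = 0.582653.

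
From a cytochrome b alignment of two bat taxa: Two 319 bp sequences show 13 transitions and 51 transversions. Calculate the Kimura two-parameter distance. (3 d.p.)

P = 13/319 ≈ 0.040752 and Q = 51/319 ≈ 0.159875.
Under the Kimura two-parameter model, d = −½ ln(1 − 2P − Q) − ¼ ln(1 − 2Q).
1 − 2P − Q = 0.758621, giving −½ ln(0.758621) = 0.138126.
1 − 2Q = 0.68025, giving −¼ ln(0.68025) = 0.096324.
d = 0.138126 + 0.096324 = 0.234450.

0.234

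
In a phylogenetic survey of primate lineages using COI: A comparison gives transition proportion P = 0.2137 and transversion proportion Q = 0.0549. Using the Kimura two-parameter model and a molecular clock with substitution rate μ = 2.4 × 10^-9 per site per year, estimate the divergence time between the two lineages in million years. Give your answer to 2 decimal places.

Under the Kimura two-parameter model, d = −½ ln(1 − 2P − Q) − ¼ ln(1 − 2Q).
1 − 2P − Q = 0.5177, giving −½ ln(0.5177) = 0.329180.
1 − 2Q = 0.8902, giving −¼ ln(0.8902) = 0.029077.
d = 0.329180 + 0.029077 = 0.358257.
Under a molecular clock d = 2μt, so t = d/(2μ) = 0.358257 / (2 × 2.4 × 10^-9) = 74.64 million years.

74.64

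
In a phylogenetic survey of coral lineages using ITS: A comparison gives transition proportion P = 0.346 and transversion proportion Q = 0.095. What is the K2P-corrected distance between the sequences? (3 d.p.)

Under the Kimura two-parameter model, d = −½ ln(1 − 2P − Q) − ¼ ln(1 − 2Q).
1 − 2P − Q = 0.213, giving −½ ln(0.213) = 0.773232.
1 − 2Q = 0.81, giving −¼ ln(0.81) = 0.052680.
d = 0.773232 + 0.052680 = 0.825912.

0.826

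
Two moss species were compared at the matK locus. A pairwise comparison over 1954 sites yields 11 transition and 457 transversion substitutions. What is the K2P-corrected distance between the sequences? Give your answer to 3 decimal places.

0.298

P = 11/1954 ≈ 0.005629 and Q = 457/1954 ≈ 0.233879.
Under the Kimura two-parameter model, d = −½ ln(1 − 2P − Q) − ¼ ln(1 − 2Q).
1 − 2P − Q = 0.754863, giving −½ ln(0.754863) = 0.140610.
1 − 2Q = 0.532242, giving −¼ ln(0.532242) = 0.157664.
d = 0.140610 + 0.157664 = 0.298274.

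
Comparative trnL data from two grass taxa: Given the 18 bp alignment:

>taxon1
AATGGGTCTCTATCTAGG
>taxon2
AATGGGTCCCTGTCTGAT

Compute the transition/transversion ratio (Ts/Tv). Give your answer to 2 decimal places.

4.00

Transitions are A↔G and C↔T; transversions are all other mismatches.
Transitions: 4. Transversions: 1.
R = 4/1 = 4.00.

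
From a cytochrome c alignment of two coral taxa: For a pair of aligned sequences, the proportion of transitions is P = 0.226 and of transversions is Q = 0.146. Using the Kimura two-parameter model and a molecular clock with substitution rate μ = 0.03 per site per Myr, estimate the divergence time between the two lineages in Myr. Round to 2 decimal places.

Under the Kimura two-parameter model, d = −½ ln(1 − 2P − Q) − ¼ ln(1 − 2Q).
1 − 2P − Q = 0.402, giving −½ ln(0.402) = 0.455652.
1 − 2Q = 0.708, giving −¼ ln(0.708) = 0.086328.
d = 0.455652 + 0.086328 = 0.541980.
Under a molecular clock d = 2μt, so t = d/(2μ) = 0.541980 / (2 × 0.03) = 9.03 Myr.

9.03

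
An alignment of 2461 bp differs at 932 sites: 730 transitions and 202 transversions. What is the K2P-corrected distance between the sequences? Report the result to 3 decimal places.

P = 730/2461 ≈ 0.296627 and Q = 202/2461 ≈ 0.08208.
Under the Kimura two-parameter model, d = −½ ln(1 − 2P − Q) − ¼ ln(1 − 2Q).
1 − 2P − Q = 0.324666, giving −½ ln(0.324666) = 0.562479.
1 − 2Q = 0.83584, giving −¼ ln(0.83584) = 0.044830.
d = 0.562479 + 0.044830 = 0.607309.

0.607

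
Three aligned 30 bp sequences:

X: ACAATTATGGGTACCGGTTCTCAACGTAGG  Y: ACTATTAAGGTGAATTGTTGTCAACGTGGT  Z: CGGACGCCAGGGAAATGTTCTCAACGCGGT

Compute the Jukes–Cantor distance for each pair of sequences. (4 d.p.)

d(X,Y) = 0.4408, d(X,Z) = 0.8240, d(Y,Z) = 0.5716

X–Y: 10/30 sites differ → p ≈ 0.333333, d = −0.75 ln(1 − 0.444444) = 0.440839 ≈ 0.4408.
X–Z: 15/30 sites differ → p = 0.5, d = −0.75 ln(1 − 0.666667) = 0.823960 ≈ 0.8240.
Y–Z: 12/30 sites differ → p = 0.4, d = −0.75 ln(1 − 0.533333) = 0.571605 ≈ 0.5716.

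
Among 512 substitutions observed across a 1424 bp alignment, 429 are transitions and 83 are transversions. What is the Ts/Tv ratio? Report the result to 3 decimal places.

R = 429/83 = 5.168674… ≈ 5.169 (to 3 d.p.).

5.169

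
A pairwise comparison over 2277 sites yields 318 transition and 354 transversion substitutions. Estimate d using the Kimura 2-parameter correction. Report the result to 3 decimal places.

P = 318/2277 ≈ 0.139657 and Q = 354/2277 ≈ 0.155468.
Under the Kimura two-parameter model, d = −½ ln(1 − 2P − Q) − ¼ ln(1 − 2Q).
1 − 2P − Q = 0.565218, giving −½ ln(0.565218) = 0.285272.
1 − 2Q = 0.689064, giving −¼ ln(0.689064) = 0.093105.
d = 0.285272 + 0.093105 = 0.378377.

0.378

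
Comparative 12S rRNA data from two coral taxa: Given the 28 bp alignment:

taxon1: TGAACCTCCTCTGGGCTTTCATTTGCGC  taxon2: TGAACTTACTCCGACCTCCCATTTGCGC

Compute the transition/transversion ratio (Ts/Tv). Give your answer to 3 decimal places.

2.500

Transitions are A↔G and C↔T; transversions are all other mismatches.
Transitions: 5. Transversions: 2.
R = 5/2 = 2.500.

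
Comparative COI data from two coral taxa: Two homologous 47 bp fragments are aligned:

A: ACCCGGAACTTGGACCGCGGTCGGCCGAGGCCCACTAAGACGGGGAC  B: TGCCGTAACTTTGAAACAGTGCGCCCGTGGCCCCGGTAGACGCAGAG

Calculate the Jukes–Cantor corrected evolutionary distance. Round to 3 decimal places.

The sequences differ at 19 of 47 sites, so p = 19/47 ≈ 0.404255.
d = −(3/4) ln(1 − 4p/3) = −0.75 ln(1 − 0.539007) = −0.75 ln(0.460993)
  = −0.75 × (-0.774372) = 0.580779 substitutions/site.

0.581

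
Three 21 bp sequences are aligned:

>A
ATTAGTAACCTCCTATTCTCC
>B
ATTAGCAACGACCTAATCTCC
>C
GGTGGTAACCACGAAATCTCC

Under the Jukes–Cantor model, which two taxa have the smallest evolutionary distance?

A–B: 4/21 differ, p = 0.190, d = 0.220.
A–C: 7/21 differ, p = 0.333, d = 0.441.
B–C: 7/21 differ, p = 0.333, d = 0.441.
The smallest distance is between A and B.

A and B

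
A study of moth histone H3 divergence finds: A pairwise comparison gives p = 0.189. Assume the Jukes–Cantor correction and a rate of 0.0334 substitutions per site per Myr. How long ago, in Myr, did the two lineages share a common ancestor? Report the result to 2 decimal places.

d = −(3/4) ln(1 − 4p/3) = −0.75 ln(1 − 0.252) = −0.75 ln(0.748)
  = −0.75 × (-0.290352) = 0.217764 substitutions/site.
Under a molecular clock d = 2μt, so t = d/(2μ) = 0.217764 / (2 × 0.0334) = 3.26 Myr.

3.26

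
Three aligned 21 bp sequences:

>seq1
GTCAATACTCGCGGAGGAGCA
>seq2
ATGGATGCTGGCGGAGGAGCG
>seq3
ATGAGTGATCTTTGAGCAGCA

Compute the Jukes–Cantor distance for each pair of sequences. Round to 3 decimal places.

seq1–seq2: 6/21 sites differ → p ≈ 0.285714, d = −0.75 ln(1 − 0.380952) = 0.359679 ≈ 0.360.
seq1–seq3: 9/21 sites differ → p ≈ 0.428571, d = −0.75 ln(1 − 0.571428) = 0.635472 ≈ 0.635.
seq2–seq3: 9/21 sites differ → p ≈ 0.428571, d = −0.75 ln(1 − 0.571428) = 0.635472 ≈ 0.635.

d(seq1,seq2) = 0.360, d(seq1,seq3) = 0.635, d(seq2,seq3) = 0.635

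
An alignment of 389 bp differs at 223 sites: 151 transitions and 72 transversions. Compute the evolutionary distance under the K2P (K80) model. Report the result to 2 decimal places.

P = 151/389 ≈ 0.388175 and Q = 72/389 ≈ 0.18509.
Under the Kimura two-parameter model, d = −½ ln(1 − 2P − Q) − ¼ ln(1 − 2Q).
1 − 2P − Q = 0.03856, giving −½ ln(0.03856) = 1.627770.
1 − 2Q = 0.62982, giving −¼ ln(0.62982) = 0.115580.
d = 1.627770 + 0.115580 = 1.743350.

1.74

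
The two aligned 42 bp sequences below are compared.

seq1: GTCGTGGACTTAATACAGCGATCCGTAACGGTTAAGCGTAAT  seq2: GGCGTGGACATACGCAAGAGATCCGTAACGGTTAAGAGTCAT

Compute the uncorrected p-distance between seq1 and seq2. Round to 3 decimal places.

0.214

The sequences differ at 9 of 42 positions (sites 2, 10, 13, 14, 15, 16, 19, 37, 40).
p = 9/42 = 0.214285… ≈ 0.214 (to 3 d.p.).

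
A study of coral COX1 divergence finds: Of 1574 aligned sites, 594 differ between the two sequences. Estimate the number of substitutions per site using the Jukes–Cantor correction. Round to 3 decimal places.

p = 594/1574 ≈ 0.377382.
d = −(3/4) ln(1 − 4p/3) = −0.75 ln(1 − 0.503176) = −0.75 ln(0.496824)
  = −0.75 × (-0.699519) = 0.524639 substitutions/site.

0.525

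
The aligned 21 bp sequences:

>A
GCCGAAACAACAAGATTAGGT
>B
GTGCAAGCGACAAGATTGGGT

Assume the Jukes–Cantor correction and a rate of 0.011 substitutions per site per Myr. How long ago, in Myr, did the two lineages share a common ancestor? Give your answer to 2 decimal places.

The sequences differ at 6 of 21 sites (2, 3, 4, 7, 9, 18), so p = 6/21 ≈ 0.285714.
d = −(3/4) ln(1 − 4p/3) = −0.75 ln(1 − 0.380952) = −0.75 ln(0.619048)
  = −0.75 × (-0.479572) = 0.359679 substitutions/site.
Under a molecular clock d = 2μt, so t = d/(2μ) = 0.359679 / (2 × 0.011) = 16.35 Myr.

16.35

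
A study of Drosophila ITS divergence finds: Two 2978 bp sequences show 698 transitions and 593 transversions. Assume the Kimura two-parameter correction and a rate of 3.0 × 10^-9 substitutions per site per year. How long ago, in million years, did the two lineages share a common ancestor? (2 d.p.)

P = 698/2978 ≈ 0.234385 and Q = 593/2978 ≈ 0.199127.
Under the Kimura two-parameter model, d = −½ ln(1 − 2P − Q) − ¼ ln(1 − 2Q).
1 − 2P − Q = 0.332103, giving −½ ln(0.332103) = 0.551155.
1 − 2Q = 0.601746, giving −¼ ln(0.601746) = 0.126980.
d = 0.551155 + 0.126980 = 0.678135.
Under a molecular clock d = 2μt, so t = d/(2μ) = 0.678135 / (2 × 3.0 × 10^-9) = 113.02 million years.

113.02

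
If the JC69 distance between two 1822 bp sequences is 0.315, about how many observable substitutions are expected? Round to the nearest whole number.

469

Invert JC69: p = (3/4)(1 − e^(−4d/3)) = 0.75 × (1 − e^(-0.42)) = 0.75 × (1 − 0.657047) = 0.257215.
Expected differing sites = pL ≈ 0.257215 × 1822 = 468.64573 ≈ 469.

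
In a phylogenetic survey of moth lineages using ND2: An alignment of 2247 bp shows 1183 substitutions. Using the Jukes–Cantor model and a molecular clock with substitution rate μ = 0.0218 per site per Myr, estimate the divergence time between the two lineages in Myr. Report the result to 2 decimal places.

p = 1183/2247 ≈ 0.52648.
d = −(3/4) ln(1 − 4p/3) = −0.75 ln(1 − 0.701973) = −0.75 ln(0.298027)
  = −0.75 × (-1.210571) = 0.907928 substitutions/site.
Under a molecular clock d = 2μt, so t = d/(2μ) = 0.907928 / (2 × 0.0218) = 20.82 Myr.

20.82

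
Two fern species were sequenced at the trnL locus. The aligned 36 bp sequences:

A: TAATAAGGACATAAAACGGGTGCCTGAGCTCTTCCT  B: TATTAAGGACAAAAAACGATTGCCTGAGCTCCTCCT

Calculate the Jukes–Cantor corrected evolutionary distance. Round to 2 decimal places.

0.15

The sequences differ at 5 of 36 sites (3, 12, 19, 20, 32), so p = 5/36 ≈ 0.138889.
d = −(3/4) ln(1 − 4p/3) = −0.75 ln(1 − 0.185185) = −0.75 ln(0.814815)
  = −0.75 × (-0.204794) = 0.153596 substitutions/site.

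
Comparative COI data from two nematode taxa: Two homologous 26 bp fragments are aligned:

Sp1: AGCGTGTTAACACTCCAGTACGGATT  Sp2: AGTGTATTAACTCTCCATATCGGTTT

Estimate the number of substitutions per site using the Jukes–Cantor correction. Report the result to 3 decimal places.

0.334

The sequences differ at 7 of 26 sites (3, 6, 12, 18, 19, 20, 24), so p = 7/26 ≈ 0.269231.
d = −(3/4) ln(1 − 4p/3) = −0.75 ln(1 − 0.358975) = −0.75 ln(0.641025)
  = −0.75 × (-0.444687) = 0.333515 substitutions/site.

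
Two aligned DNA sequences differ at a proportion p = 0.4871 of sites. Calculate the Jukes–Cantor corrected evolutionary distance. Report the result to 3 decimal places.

d = −(3/4) ln(1 − 4p/3) = −0.75 ln(1 − 0.649467) = −0.75 ln(0.350533)
  = −0.75 × (-1.048300) = 0.786225 substitutions/site.

0.786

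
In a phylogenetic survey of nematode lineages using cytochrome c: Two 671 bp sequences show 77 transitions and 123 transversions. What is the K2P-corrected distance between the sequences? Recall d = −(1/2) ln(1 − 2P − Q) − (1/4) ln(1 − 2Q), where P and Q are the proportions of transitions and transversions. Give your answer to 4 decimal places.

0.3804

P = 77/671 ≈ 0.114754 and Q = 123/671 ≈ 0.183308.
Under the Kimura two-parameter model, d = −½ ln(1 − 2P − Q) − ¼ ln(1 − 2Q).
1 − 2P − Q = 0.587184, giving −½ ln(0.587184) = 0.266209.
1 − 2Q = 0.633384, giving −¼ ln(0.633384) = 0.114170.
d = 0.266209 + 0.114170 = 0.380379.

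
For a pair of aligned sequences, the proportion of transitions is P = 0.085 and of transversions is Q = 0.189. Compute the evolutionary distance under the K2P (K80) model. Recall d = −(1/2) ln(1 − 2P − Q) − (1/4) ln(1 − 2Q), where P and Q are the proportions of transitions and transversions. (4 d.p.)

Under the Kimura two-parameter model, d = −½ ln(1 − 2P − Q) − ¼ ln(1 − 2Q).
1 − 2P − Q = 0.641, giving −½ ln(0.641) = 0.222363.
1 − 2Q = 0.622, giving −¼ ln(0.622) = 0.118704.
d = 0.222363 + 0.118704 = 0.341067.

0.3411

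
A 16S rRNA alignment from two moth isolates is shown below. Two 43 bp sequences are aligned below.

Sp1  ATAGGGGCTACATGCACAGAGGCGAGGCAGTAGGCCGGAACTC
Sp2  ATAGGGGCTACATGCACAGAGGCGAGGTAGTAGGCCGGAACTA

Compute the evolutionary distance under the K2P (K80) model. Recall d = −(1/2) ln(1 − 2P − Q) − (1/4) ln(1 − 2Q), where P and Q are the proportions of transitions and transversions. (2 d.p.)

Of 43 sites, 1 differences are transitions and 1 are transversions, so P = 1/43 ≈ 0.023256 and Q = 1/43 ≈ 0.023256.
Under the Kimura two-parameter model, d = −½ ln(1 − 2P − Q) − ¼ ln(1 − 2Q).
1 − 2P − Q = 0.930232, giving −½ ln(0.930232) = 0.036161.
1 − 2Q = 0.953488, giving −¼ ln(0.953488) = 0.011907.
d = 0.036161 + 0.011907 = 0.048068.

0.05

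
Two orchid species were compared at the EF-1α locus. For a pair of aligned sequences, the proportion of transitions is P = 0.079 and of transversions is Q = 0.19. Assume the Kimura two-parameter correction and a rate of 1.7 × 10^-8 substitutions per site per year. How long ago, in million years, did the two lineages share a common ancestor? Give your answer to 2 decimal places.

Under the Kimura two-parameter model, d = −½ ln(1 − 2P − Q) − ¼ ln(1 − 2Q).
1 − 2P − Q = 0.652, giving −½ ln(0.652) = 0.213855.
1 − 2Q = 0.62, giving −¼ ln(0.62) = 0.119509.
d = 0.213855 + 0.119509 = 0.333364.
Under a molecular clock d = 2μt, so t = d/(2μ) = 0.333364 / (2 × 1.7 × 10^-8) = 9.80 million years.

9.80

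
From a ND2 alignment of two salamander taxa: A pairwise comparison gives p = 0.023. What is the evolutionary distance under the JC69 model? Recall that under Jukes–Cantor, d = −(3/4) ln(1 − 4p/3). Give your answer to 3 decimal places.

0.023

d = −(3/4) ln(1 − 4p/3) = −0.75 ln(1 − 0.030667) = −0.75 ln(0.969333)
  = −0.75 × (-0.031147) = 0.023360 substitutions/site.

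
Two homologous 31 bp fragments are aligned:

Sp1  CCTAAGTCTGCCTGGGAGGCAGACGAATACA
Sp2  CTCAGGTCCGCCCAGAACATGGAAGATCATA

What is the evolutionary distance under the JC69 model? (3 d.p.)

The sequences differ at 15 of 31 sites, so p = 15/31 ≈ 0.483871.
d = −(3/4) ln(1 − 4p/3) = −0.75 ln(1 − 0.645161) = −0.75 ln(0.354839)
  = −0.75 × (-1.036091) = 0.777068 substitutions/site.

0.777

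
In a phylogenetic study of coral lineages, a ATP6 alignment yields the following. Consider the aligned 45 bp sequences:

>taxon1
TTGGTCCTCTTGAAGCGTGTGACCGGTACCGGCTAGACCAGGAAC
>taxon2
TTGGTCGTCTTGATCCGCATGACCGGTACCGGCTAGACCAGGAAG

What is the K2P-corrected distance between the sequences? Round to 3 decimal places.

0.147

Of 45 sites, 2 differences are transitions and 4 are transversions, so P = 2/45 ≈ 0.044444 and Q = 4/45 ≈ 0.088889.
Under the Kimura two-parameter model, d = −½ ln(1 − 2P − Q) − ¼ ln(1 − 2Q).
1 − 2P − Q = 0.822223, giving −½ ln(0.822223) = 0.097872.
1 − 2Q = 0.822222, giving −¼ ln(0.822222) = 0.048936.
d = 0.097872 + 0.048936 = 0.146808.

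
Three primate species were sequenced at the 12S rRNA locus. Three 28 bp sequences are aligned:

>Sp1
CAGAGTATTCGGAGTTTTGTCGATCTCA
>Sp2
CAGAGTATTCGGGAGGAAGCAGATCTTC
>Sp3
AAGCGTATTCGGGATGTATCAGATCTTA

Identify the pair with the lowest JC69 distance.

Sp1–Sp2: 10/28 differ, p = 0.357, d = 0.485.
Sp1–Sp3: 10/28 differ, p = 0.357, d = 0.485.
Sp2–Sp3: 6/28 differ, p = 0.214, d = 0.252.
The smallest distance is between Sp2 and Sp3.

Sp2 and Sp3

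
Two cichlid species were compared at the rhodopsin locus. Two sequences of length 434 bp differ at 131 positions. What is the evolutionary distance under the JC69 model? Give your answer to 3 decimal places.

p = 131/434 ≈ 0.301843.
d = −(3/4) ln(1 − 4p/3) = −0.75 ln(1 − 0.402457) = −0.75 ln(0.597543)
  = −0.75 × (-0.514929) = 0.386197 substitutions/site.

0.386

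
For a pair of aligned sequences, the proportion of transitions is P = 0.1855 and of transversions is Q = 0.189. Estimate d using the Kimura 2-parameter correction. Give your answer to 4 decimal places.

0.5292

Under the Kimura two-parameter model, d = −½ ln(1 − 2P − Q) − ¼ ln(1 − 2Q).
1 − 2P − Q = 0.44, giving −½ ln(0.44) = 0.410490.
1 − 2Q = 0.622, giving −¼ ln(0.622) = 0.118704.
d = 0.410490 + 0.118704 = 0.529194.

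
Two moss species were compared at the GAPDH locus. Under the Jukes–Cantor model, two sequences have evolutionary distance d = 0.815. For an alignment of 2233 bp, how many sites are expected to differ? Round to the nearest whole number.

Invert JC69: p = (3/4)(1 − e^(−4d/3)) = 0.75 × (1 − e^(-1.086667)) = 0.75 × (1 − 0.337339) = 0.496996.
Expected differing sites = pL ≈ 0.496996 × 2233 = 1109.792068 ≈ 1110.

1110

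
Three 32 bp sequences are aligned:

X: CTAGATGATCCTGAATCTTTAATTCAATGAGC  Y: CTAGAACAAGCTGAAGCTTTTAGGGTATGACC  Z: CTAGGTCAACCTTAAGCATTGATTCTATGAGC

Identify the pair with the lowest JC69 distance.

X and Z

X–Y: 11/32 differ, p = 0.344, d = 0.460.
X–Z: 8/32 differ, p = 0.250, d = 0.304.
Y–Z: 10/32 differ, p = 0.313, d = 0.404.
The smallest distance is between X and Z.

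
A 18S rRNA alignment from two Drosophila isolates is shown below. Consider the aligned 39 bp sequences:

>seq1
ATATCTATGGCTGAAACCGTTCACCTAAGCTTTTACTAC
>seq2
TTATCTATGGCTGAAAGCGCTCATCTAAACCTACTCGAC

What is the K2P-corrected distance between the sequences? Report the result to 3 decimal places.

0.317

Of 39 sites, 5 differences are transitions and 5 are transversions, so P = 5/39 ≈ 0.128205 and Q = 5/39 ≈ 0.128205.
Under the Kimura two-parameter model, d = −½ ln(1 − 2P − Q) − ¼ ln(1 − 2Q).
1 − 2P − Q = 0.615385, giving −½ ln(0.615385) = 0.242754.
1 − 2Q = 0.74359, giving −¼ ln(0.74359) = 0.074066.
d = 0.242754 + 0.074066 = 0.316820.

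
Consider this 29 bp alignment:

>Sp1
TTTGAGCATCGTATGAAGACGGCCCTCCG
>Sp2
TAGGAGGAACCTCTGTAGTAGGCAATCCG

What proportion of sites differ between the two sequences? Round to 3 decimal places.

0.379

The sequences differ at 11 of 29 positions.
p = 11/29 = 0.379310… ≈ 0.379 (to 3 d.p.).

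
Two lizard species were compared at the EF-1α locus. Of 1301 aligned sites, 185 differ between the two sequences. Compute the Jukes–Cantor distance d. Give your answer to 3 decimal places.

p = 185/1301 ≈ 0.142198.
d = −(3/4) ln(1 − 4p/3) = −0.75 ln(1 − 0.189597) = −0.75 ln(0.810403)
  = −0.75 × (-0.210224) = 0.157668 substitutions/site.

0.158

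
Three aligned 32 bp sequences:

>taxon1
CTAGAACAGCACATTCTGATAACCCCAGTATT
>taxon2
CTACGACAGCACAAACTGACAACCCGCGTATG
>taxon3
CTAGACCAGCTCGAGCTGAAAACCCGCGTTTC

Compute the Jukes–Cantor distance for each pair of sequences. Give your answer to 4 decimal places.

d(taxon1,taxon2) = 0.3041, d(taxon1,taxon3) = 0.4042, d(taxon2,taxon3) = 0.3525

taxon1–taxon2: 8/32 sites differ → p = 0.25, d = −0.75 ln(1 − 0.333333) = 0.304098 ≈ 0.3041.
taxon1–taxon3: 10/32 sites differ → p = 0.3125, d = −0.75 ln(1 − 0.416667) = 0.404248 ≈ 0.4042.
taxon2–taxon3: 9/32 sites differ → p = 0.28125, d = −0.75 ln(1 − 0.375) = 0.352503 ≈ 0.3525.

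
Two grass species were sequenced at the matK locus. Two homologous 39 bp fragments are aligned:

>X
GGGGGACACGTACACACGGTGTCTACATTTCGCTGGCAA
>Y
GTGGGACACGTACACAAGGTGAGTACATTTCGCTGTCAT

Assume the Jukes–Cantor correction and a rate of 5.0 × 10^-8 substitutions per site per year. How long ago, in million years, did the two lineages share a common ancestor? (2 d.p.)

1.72

The sequences differ at 6 of 39 sites (2, 17, 22, 23, 36, 39), so p = 6/39 ≈ 0.153846.
d = −(3/4) ln(1 − 4p/3) = −0.75 ln(1 − 0.205128) = −0.75 ln(0.794872)
  = −0.75 × (-0.229574) = 0.172181 substitutions/site.
Under a molecular clock d = 2μt, so t = d/(2μ) = 0.172181 / (2 × 5.0 × 10^-8) = 1.72 million years.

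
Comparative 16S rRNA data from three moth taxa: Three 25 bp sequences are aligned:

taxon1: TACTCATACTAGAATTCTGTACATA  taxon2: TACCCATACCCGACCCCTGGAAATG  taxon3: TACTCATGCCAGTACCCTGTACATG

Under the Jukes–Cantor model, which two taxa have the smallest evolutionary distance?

taxon1 and taxon3

taxon1–taxon2: 9/25 differ, p = 0.360, d = 0.490.
taxon1–taxon3: 6/25 differ, p = 0.240, d = 0.289.
taxon2–taxon3: 7/25 differ, p = 0.280, d = 0.351.
The smallest distance is between taxon1 and taxon3.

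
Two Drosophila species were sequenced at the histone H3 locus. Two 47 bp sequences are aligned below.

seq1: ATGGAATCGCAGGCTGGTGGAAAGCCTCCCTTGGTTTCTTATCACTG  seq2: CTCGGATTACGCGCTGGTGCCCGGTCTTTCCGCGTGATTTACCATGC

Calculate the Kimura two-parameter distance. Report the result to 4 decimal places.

Of 47 sites, 12 differences are transitions and 12 are transversions, so P = 12/47 ≈ 0.255319 and Q = 12/47 ≈ 0.255319.
Under the Kimura two-parameter model, d = −½ ln(1 − 2P − Q) − ¼ ln(1 − 2Q).
1 − 2P − Q = 0.234043, giving −½ ln(0.234043) = 0.726125.
1 − 2Q = 0.489362, giving −¼ ln(0.489362) = 0.178663.
d = 0.726125 + 0.178663 = 0.904788.

0.9048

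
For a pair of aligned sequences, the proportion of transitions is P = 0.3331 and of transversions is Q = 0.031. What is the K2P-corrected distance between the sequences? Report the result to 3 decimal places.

Under the Kimura two-parameter model, d = −½ ln(1 − 2P − Q) − ¼ ln(1 − 2Q).
1 − 2P − Q = 0.3028, giving −½ ln(0.3028) = 0.597341.
1 − 2Q = 0.938, giving −¼ ln(0.938) = 0.016001.
d = 0.597341 + 0.016001 = 0.613342.

0.613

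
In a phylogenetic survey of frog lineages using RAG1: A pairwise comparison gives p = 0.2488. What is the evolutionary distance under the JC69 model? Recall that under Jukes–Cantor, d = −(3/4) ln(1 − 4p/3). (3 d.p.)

d = −(3/4) ln(1 − 4p/3) = −0.75 ln(1 − 0.331733) = −0.75 ln(0.668267)
  = −0.75 × (-0.403067) = 0.302300 substitutions/site.

0.302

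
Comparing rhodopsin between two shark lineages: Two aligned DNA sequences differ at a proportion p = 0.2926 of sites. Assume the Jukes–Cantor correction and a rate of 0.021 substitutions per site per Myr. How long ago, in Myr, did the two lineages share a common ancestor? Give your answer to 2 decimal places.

8.83

d = −(3/4) ln(1 − 4p/3) = −0.75 ln(1 − 0.390133) = −0.75 ln(0.609867)
  = −0.75 × (-0.494514) = 0.370886 substitutions/site.
Under a molecular clock d = 2μt, so t = d/(2μ) = 0.370886 / (2 × 0.021) = 8.83 Myr.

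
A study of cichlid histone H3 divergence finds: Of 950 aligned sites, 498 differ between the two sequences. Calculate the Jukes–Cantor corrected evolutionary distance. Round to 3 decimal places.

p = 498/950 ≈ 0.524211.
d = −(3/4) ln(1 − 4p/3) = −0.75 ln(1 − 0.698948) = −0.75 ln(0.301052)
  = −0.75 × (-1.200472) = 0.900354 substitutions/site.

0.900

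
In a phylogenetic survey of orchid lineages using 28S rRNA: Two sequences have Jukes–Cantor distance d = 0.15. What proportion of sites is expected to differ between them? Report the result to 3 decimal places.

0.136

p = (3/4)(1 − e^(−4d/3)) = 0.75 × (1 − e^(-0.2)) = 0.75 × (1 − 0.818731) = 0.135952.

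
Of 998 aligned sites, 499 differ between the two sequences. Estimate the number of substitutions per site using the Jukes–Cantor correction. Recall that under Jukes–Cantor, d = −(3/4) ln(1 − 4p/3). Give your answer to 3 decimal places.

p = 499/998 = 0.5.
d = −(3/4) ln(1 − 4p/3) = −0.75 ln(1 − 0.666667) = −0.75 ln(0.333333)
  = −0.75 × (-1.098613) = 0.823960 substitutions/site.

0.824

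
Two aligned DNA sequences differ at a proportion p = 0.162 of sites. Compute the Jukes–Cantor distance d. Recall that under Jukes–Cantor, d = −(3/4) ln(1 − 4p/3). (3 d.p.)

d = −(3/4) ln(1 − 4p/3) = −0.75 ln(1 − 0.216) = −0.75 ln(0.784)
  = −0.75 × (-0.243346) = 0.182510 substitutions/site.

0.183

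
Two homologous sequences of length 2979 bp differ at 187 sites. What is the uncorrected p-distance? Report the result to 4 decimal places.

0.0628

p = 187/2979 = 0.062772… ≈ 0.0628 (to 4 d.p.).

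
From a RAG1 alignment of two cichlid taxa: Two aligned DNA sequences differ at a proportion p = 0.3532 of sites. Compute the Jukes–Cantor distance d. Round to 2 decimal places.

0.48

d = −(3/4) ln(1 − 4p/3) = −0.75 ln(1 − 0.470933) = −0.75 ln(0.529067)
  = −0.75 × (-0.636640) = 0.477480 substitutions/site.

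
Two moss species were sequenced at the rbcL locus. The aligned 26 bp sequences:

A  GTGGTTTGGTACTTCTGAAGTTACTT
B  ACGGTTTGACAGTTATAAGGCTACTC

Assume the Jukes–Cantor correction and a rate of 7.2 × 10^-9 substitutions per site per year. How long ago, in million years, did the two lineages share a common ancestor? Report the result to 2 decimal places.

37.45

The sequences differ at 10 of 26 sites (1, 2, 9, 10, 12, 15, 17, 19, 21, 26), so p = 10/26 ≈ 0.384615.
d = −(3/4) ln(1 − 4p/3) = −0.75 ln(1 − 0.51282) = −0.75 ln(0.48718)
  = −0.75 × (-0.719122) = 0.539342 substitutions/site.
Under a molecular clock d = 2μt, so t = d/(2μ) = 0.539342 / (2 × 7.2 × 10^-9) = 37.45 million years.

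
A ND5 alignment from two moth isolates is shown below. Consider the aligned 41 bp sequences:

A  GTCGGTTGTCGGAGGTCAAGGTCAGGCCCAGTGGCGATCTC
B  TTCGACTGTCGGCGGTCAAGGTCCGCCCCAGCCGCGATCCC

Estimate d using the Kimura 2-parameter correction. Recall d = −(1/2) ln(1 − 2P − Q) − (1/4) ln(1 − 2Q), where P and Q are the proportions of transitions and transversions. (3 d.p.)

Of 41 sites, 4 differences are transitions and 5 are transversions, so P = 4/41 ≈ 0.097561 and Q = 5/41 ≈ 0.121951.
Under the Kimura two-parameter model, d = −½ ln(1 − 2P − Q) − ¼ ln(1 − 2Q).
1 − 2P − Q = 0.682927, giving −½ ln(0.682927) = 0.190684.
1 − 2Q = 0.756098, giving −¼ ln(0.756098) = 0.069896.
d = 0.190684 + 0.069896 = 0.260580.

0.261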